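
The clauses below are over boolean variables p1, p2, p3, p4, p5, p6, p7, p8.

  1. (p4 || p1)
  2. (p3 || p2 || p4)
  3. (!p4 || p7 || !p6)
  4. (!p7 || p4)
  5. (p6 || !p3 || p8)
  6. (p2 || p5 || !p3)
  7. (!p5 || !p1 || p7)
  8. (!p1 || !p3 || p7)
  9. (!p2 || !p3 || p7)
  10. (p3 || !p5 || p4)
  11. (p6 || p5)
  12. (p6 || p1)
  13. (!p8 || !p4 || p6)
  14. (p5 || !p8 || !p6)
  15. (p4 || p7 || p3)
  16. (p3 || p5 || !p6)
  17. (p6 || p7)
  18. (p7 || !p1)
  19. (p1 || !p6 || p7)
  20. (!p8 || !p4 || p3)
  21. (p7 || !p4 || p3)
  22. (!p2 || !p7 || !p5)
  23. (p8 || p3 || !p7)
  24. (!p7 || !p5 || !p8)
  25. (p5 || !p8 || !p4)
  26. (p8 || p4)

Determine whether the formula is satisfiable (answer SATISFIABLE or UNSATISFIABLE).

SATISFIABLE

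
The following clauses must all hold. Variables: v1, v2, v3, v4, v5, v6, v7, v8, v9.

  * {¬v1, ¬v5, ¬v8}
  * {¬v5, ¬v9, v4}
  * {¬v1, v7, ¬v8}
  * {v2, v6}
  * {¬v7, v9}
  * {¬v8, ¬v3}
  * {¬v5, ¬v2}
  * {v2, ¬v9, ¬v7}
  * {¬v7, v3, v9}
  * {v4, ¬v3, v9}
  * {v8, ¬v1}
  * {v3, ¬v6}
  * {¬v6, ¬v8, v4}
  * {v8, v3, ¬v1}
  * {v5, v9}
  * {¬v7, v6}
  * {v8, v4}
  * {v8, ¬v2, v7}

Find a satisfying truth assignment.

Pure literal: v1 appears only negated; assign v1 = False.
v4 occurs only positively in the remaining clauses — set v4 = True.
Set v2 = True and propagate.
  then v5 is forced to False.
  then v9 is forced to True.
Branch on v3: take v3 = True.
  then v8 is forced to False.
  then v7 is forced to True.
  then v6 is forced to True.
Check each clause:
  1. {¬v1, ¬v5, ¬v8} — ¬v8 is true.
  2. {¬v5, ¬v9, v4} — ¬v5 is true.
  3. {v7, ¬v1, ¬v8} — ¬v8 is true.
  4. {v6, v2} — v2 is true.
  5. {v9, ¬v7} — v9 is true.
  6. {¬v3, ¬v8} — ¬v8 is true.
  7. {¬v2, ¬v5} — ¬v5 is true.
  8. {¬v7, v2, ¬v9} — v2 is true.
  9. {v9, ¬v7, v3} — v9 is true.
  10. {¬v3, v4, v9} — v9 is true.
  11. {¬v1, v8} — ¬v1 is true.
  12. {v3, ¬v6} — v3 is true.
  13. {v4, ¬v8, ¬v6} — ¬v8 is true.
  14. {v3, v8, ¬v1} — v3 is true.
  15. {v5, v9} — v9 is true.
  16. {¬v7, v6} — v6 is true.
  17. {v4, v8} — v4 is true.
  18. {v8, ¬v2, v7} — v7 is true.

v1=0, v2=1, v3=1, v4=1, v5=0, v6=1, v7=1, v8=0, v9=1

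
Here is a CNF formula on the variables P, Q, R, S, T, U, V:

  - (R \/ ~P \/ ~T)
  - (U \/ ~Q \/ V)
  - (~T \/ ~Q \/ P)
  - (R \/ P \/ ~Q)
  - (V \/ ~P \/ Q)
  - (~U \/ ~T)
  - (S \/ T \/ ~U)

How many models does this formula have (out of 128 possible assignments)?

42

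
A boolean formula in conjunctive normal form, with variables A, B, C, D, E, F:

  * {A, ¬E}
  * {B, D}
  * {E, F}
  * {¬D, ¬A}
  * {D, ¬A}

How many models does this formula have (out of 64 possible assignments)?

6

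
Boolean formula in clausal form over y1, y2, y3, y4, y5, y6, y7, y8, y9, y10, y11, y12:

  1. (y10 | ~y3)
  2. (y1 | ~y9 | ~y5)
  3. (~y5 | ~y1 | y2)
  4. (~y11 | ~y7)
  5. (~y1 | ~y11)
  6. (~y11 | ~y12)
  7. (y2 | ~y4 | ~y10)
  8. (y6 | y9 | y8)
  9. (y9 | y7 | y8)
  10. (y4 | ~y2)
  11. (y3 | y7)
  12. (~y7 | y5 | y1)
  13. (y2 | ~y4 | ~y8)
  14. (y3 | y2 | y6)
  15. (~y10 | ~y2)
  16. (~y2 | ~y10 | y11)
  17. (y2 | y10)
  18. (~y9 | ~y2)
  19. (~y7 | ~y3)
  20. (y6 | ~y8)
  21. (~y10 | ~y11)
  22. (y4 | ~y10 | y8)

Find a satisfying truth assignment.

y1=T, y2=T, y3=F, y4=T, y5=F, y6=T, y7=T, y8=T, y9=F, y10=F, y11=F, y12=T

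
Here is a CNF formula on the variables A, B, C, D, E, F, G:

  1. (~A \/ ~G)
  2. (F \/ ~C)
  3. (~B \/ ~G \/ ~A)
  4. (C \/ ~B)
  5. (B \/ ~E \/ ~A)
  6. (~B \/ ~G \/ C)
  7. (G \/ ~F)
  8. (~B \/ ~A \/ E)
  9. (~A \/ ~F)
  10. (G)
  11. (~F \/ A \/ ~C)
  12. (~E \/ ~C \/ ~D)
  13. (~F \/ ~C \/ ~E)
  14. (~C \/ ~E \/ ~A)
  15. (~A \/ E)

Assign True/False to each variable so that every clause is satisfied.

A=False, B=False, C=False, D=True, E=True, F=True, G=True

The clause (G) is unit: G must be True.
(~A) is a unit clause, so A = False.
B occurs only negated in the remaining clauses — set B = False.
Branch on C: take C = False.
D, E, F are now unconstrained; take D = True, E = True, F = True.
Check each clause:
  1. (~A \/ ~G) — ~A is true.
  2. (~C \/ F) — ~C is true.
  3. (~G \/ ~A \/ ~B) — ~B is true.
  4. (C \/ ~B) — ~B is true.
  5. (~E \/ ~A \/ B) — ~A is true.
  6. (~B \/ C \/ ~G) — ~B is true.
  7. (G \/ ~F) — G is true.
  8. (E \/ ~B \/ ~A) — E is true.
  9. (~F \/ ~A) — ~A is true.
  10. (G) — G is true.
  11. (A \/ ~C \/ ~F) — ~C is true.
  12. (~D \/ ~E \/ ~C) — ~C is true.
  13. (~C \/ ~F \/ ~E) — ~C is true.
  14. (~C \/ ~E \/ ~A) — ~C is true.
  15. (E \/ ~A) — E is true.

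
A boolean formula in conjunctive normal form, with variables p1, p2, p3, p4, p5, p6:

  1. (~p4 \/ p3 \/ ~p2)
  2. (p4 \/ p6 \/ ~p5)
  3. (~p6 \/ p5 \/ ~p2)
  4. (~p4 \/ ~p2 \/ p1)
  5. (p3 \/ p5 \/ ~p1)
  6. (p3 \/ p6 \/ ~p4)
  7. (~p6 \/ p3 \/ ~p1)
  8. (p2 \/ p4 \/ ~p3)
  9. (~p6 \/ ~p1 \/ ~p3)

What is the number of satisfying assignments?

18

Split on p3, then p4.
  p3=1, p4=1: p5 free; 4 ways for (p1,p2,p6) × 2^1 = 8.
  p3=1, p4=0: remaining (p1,p2,p5,p6) ∈ {(0,1,0,0); (0,1,1,1); (1,1,0,0)} — 3.
  p3=0, p4=1: remaining (p1,p2,p5,p6) ∈ {(0,0,0,1); (0,0,1,1)} — 2.
  p3=0, p4=0: 5 of the 16 assignments to (p1,p2,p5,p6) work.
Total: 8 + 3 + 2 + 5 = 18.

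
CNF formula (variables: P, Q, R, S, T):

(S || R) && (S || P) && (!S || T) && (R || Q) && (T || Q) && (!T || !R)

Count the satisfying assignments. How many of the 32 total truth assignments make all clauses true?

Satisfying assignments:
  P=0 Q=1 R=0 S=1 T=1
  P=1 Q=1 R=0 S=1 T=1
  P=1 Q=1 R=1 S=0 T=0
Count: 3.

3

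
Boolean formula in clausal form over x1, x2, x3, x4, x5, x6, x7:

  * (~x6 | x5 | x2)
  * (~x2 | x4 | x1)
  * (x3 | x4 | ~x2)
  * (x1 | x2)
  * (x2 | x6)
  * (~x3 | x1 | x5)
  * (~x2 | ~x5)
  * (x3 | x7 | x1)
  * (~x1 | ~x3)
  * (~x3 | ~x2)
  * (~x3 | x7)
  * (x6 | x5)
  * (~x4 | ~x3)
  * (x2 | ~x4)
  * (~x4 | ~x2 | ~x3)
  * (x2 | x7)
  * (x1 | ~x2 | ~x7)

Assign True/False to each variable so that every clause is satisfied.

Set x1 = True and propagate.
  then x3 is forced to False.
For the remaining variables, x2 = True, x4 = True, x5 = False, x6 = True, x7 = False works.
Every clause has at least one true literal under this assignment.

x1=1, x2=1, x3=0, x4=1, x5=0, x6=1, x7=0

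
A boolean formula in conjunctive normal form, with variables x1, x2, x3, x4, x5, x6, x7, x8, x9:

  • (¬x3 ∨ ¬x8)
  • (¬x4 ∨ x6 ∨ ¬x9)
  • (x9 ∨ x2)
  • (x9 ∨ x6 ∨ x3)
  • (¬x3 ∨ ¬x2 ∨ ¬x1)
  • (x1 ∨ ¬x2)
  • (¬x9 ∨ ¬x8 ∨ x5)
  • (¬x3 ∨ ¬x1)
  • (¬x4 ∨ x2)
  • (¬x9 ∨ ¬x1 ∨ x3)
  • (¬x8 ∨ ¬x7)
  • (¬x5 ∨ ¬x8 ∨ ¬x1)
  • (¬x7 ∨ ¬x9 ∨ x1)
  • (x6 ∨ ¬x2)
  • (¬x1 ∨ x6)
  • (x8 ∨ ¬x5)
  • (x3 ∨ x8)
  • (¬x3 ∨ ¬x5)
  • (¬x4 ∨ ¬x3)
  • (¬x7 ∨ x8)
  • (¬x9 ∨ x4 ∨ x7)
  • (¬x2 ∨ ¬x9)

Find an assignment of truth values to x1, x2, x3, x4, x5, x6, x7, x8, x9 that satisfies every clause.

x1=1, x2=1, x3=0, x4=0, x5=0, x6=1, x7=0, x8=1, x9=0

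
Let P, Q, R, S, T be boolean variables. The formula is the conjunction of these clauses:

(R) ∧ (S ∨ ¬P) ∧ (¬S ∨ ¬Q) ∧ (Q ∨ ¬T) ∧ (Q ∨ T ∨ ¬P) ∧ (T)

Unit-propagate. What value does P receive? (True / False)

False

(R) is a unit clause: R = True.
Unit clause (T) sets T = True.
In (¬T ∨ Q), ¬T is now false; Q must hold, so Q = True.
From (¬S ∨ ¬Q) and Q = True: S = False.
(¬P ∨ S): since S = False, the clause reduces to (¬P). P = False.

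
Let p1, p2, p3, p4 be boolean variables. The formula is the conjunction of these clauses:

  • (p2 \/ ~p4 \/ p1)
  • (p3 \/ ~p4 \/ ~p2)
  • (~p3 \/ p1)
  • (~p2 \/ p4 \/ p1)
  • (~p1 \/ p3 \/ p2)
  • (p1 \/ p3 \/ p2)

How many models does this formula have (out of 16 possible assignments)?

5

Satisfying assignments:
  p1=1 p2=0 p3=1 p4=0
  p1=1 p2=0 p3=1 p4=1
  p1=1 p2=1 p3=0 p4=0
  p1=1 p2=1 p3=1 p4=0
  p1=1 p2=1 p3=1 p4=1
Count: 5.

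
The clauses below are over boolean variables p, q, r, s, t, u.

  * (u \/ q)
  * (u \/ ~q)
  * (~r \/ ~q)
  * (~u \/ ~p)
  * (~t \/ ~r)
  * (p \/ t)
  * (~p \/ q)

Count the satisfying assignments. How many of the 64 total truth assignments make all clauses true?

Satisfying assignments:
  p=0 q=0 r=0 s=0 t=1 u=1
  p=0 q=0 r=0 s=1 t=1 u=1
  p=0 q=1 r=0 s=0 t=1 u=1
  p=0 q=1 r=0 s=1 t=1 u=1
That's 4 in total.

4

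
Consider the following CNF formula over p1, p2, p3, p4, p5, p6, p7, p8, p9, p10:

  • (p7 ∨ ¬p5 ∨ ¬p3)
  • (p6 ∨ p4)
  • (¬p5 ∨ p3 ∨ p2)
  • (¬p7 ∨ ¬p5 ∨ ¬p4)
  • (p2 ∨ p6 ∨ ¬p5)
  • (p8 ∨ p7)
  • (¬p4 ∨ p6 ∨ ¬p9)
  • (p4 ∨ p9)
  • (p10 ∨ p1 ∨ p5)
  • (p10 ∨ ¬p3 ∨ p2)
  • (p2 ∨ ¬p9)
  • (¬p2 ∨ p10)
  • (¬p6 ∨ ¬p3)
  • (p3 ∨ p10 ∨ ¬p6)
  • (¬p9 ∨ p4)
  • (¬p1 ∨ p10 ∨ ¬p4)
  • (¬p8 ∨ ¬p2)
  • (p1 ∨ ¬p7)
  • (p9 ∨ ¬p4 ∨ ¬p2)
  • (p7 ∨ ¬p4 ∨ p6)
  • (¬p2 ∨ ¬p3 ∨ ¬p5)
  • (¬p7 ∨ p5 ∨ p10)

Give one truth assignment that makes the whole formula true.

p10 occurs only positively in the remaining clauses — set p10 = True.
Try p1 = True.
Branch on p2: take p2 = True.
  then p8 is forced to False.
  then p7 is forced to True.
For the remaining variables, p3 = False, p4 = True, p5 = False, p6 = True, p9 = True works.

p1=T  p2=T  p3=F  p4=T  p5=F  p6=T  p7=T  p8=F  p9=T  p10=T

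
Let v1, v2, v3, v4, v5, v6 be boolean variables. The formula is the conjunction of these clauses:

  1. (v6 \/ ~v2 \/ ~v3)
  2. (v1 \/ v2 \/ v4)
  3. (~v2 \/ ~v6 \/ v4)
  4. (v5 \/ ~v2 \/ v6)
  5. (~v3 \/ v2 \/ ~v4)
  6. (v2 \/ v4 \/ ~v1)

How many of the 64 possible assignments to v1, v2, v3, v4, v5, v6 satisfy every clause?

20

Case analysis on v2 and v4:
  v2=T, v4=T: v1 free; 5 ways for (v3,v5,v6) × 2^1 = 10.
  v2=T, v4=F: remaining (v1,v3,v5,v6) ∈ {(F,F,T,F); (T,F,T,F)} — 2.
  v2=F, v4=T: forces v3=F; v1, v5, v6 free → 2^3 = 8.
  v2=F, v4=F: a clause becomes empty — 0.
Total: 10 + 2 + 8 + 0 = 20.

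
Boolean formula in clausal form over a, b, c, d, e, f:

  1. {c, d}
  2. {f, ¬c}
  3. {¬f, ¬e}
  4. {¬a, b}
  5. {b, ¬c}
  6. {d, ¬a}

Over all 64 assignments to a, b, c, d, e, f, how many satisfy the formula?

12

Split on c, then a.
  c=T, a=T: remaining (b,d,e,f) ∈ {(T,T,F,T)} — 1.
  c=T, a=F: remaining (b,d,e,f) ∈ {(T,F,F,T); (T,T,F,T)} — 2.
  c=F, a=T: remaining (b,d,e,f) ∈ {(T,T,F,F); (T,T,F,T); (T,T,T,F)} — 3.
  c=F, a=F: b free; 3 ways for (d,e,f) × 2^1 = 6.
Total: 1 + 2 + 3 + 6 = 12.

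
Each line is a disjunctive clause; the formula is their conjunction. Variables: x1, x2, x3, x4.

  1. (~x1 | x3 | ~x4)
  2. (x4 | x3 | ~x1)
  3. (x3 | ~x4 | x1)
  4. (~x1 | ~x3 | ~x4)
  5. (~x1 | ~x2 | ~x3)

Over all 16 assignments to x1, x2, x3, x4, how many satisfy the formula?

7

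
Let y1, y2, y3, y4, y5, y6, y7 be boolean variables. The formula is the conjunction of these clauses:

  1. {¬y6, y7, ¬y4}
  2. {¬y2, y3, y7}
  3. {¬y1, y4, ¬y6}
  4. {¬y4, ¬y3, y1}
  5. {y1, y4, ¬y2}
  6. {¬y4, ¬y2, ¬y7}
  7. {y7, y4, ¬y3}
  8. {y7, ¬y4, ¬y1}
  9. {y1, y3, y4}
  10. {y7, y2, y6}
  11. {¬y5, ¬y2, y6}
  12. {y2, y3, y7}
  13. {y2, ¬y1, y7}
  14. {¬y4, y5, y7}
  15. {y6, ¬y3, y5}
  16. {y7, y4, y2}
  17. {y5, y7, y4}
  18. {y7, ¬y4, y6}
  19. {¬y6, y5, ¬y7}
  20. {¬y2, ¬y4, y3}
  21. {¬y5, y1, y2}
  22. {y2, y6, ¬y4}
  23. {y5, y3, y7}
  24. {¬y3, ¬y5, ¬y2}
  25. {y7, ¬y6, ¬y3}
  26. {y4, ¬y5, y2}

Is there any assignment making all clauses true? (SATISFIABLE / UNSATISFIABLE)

SATISFIABLE

Try y1 = True.
For the remaining variables, y2 = False, y3 = False, y4 = False, y5 = False, y6 = False, y7 = True works.
So y1 = 1, y2 = 0, y3 = 0, y4 = 0, y5 = 0, y6 = 0, y7 = 1 is a satisfying assignment.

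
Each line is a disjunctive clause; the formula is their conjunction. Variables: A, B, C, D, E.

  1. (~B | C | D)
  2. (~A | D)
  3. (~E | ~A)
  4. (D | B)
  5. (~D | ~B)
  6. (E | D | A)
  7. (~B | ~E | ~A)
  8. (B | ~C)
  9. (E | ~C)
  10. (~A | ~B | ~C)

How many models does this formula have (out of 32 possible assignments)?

The models are:
  A=0 B=0 C=0 D=1 E=0
  A=0 B=0 C=0 D=1 E=1
  A=0 B=1 C=1 D=0 E=1
  A=1 B=0 C=0 D=1 E=0
That's 4 in total.

4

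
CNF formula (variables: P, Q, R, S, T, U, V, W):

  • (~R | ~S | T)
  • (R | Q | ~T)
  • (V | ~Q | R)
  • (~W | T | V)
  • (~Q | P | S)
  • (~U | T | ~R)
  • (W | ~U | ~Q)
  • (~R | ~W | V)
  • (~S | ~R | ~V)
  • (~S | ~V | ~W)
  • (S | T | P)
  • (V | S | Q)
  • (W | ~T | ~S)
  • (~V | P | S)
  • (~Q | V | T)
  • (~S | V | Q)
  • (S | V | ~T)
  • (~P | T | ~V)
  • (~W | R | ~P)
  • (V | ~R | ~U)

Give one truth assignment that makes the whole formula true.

P=True, Q=False, R=True, S=False, T=True, U=True, V=True, W=False

Check each clause:
  1. (~S | ~R | T) — T is true.
  2. (~T | Q | R) — R is true.
  3. (R | V | ~Q) — R is true.
  4. (T | V | ~W) — ~W is true.
  5. (S | ~Q | P) — P is true.
  6. (~R | ~U | T) — T is true.
  7. (W | ~U | ~Q) — ~Q is true.
  8. (~R | ~W | V) — ~W is true.
  9. (~S | ~V | ~R) — ~S is true.
  10. (~V | ~S | ~W) — ~W is true.
  11. (P | S | T) — P is true.
  12. (V | Q | S) — V is true.
  13. (~S | W | ~T) — ~S is true.
  14. (P | S | ~V) — P is true.
  15. (T | V | ~Q) — T is true.
  16. (~S | Q | V) — ~S is true.
  17. (S | V | ~T) — V is true.
  18. (~V | T | ~P) — T is true.
  19. (R | ~W | ~P) — ~W is true.
  20. (~U | ~R | V) — V is true.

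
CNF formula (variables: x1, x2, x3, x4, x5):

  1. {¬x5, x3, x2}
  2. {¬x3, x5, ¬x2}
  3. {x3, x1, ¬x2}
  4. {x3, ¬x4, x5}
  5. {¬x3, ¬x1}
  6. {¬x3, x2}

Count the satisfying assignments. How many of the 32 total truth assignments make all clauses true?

7

Split on x3, then x2.
  x3=1, x2=1: remaining (x1,x4,x5) ∈ {(0,0,1); (0,1,1)} — 2.
  x3=1, x2=0: a clause becomes empty — 0.
  x3=0, x2=1: remaining (x1,x4,x5) ∈ {(1,0,0); (1,0,1); (1,1,1)} — 3.
  x3=0, x2=0: remaining (x1,x4,x5) ∈ {(0,0,0); (1,0,0)} — 2.
Total: 2 + 0 + 3 + 2 = 7.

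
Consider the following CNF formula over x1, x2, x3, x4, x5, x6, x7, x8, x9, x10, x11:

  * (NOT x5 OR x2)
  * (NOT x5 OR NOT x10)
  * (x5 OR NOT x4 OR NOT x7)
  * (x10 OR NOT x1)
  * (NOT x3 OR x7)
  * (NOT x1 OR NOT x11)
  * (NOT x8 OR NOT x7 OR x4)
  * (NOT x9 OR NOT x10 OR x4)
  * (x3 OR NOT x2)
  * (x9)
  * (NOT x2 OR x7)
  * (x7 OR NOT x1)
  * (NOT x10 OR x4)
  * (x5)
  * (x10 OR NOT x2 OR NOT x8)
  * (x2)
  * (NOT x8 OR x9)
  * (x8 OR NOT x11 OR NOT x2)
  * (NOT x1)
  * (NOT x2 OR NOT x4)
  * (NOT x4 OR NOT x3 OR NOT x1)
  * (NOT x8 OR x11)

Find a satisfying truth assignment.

x1 = F, x2 = T, x3 = T, x4 = F, x5 = T, x6 = F, x7 = T, x8 = F, x9 = T, x10 = F, x11 = F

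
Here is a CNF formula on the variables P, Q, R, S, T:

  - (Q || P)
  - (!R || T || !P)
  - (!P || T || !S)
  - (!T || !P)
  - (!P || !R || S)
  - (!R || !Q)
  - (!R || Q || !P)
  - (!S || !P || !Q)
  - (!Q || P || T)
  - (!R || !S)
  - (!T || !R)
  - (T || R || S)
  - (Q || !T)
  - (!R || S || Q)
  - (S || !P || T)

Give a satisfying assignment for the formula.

Set P = False and propagate.
  then Q is forced to True.
  then R is forced to False.
  then T is forced to True.
S is now unconstrained; take S = True.
Every clause has at least one true literal under this assignment.

P=False, Q=True, R=False, S=True, T=True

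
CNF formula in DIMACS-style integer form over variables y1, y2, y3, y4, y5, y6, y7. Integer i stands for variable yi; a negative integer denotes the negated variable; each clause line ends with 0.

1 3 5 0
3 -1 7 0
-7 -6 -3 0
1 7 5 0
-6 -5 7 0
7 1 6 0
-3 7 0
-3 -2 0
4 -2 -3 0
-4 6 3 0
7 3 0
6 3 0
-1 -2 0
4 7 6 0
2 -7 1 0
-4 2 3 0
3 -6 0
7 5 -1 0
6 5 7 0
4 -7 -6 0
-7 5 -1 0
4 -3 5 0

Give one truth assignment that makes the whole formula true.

y1=T, y2=F, y3=T, y4=T, y5=T, y6=F, y7=T

Set y1 = True and propagate.
  then y2 is forced to False.
The remaining clauses are satisfied by y3 = True, y4 = True, y5 = True, y6 = False, y7 = True.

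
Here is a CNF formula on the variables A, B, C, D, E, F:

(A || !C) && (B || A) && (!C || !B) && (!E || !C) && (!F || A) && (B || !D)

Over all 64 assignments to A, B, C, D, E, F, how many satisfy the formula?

18

Case analysis on A and B:
  A=1, B=1: forces C=0; D, E, F free → 2^3 = 8.
  A=1, B=0: F free; 3 ways for (C,D,E) × 2^1 = 6.
  A=0, B=1: remaining (C,D,E,F) ∈ {(0,0,0,0); (0,0,1,0); (0,1,0,0); (0,1,1,0)} — 4.
  A=0, B=0: a clause becomes empty — 0.
Total: 8 + 6 + 4 + 0 = 18.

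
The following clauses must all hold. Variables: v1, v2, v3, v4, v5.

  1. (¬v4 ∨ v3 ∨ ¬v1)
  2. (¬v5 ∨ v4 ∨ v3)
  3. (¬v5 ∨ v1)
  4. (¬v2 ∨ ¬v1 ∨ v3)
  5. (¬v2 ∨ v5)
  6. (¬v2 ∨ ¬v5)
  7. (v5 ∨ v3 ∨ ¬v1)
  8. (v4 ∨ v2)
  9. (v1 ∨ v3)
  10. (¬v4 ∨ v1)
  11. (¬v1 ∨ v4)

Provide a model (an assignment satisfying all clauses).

v1=T, v2=F, v3=T, v4=T, v5=T

v3 occurs only positively in the remaining clauses — set v3 = True.
Set v1 = True and propagate.
  then v4 is forced to True.
Set v2 = False and propagate.
v5 is now unconstrained; take v5 = True.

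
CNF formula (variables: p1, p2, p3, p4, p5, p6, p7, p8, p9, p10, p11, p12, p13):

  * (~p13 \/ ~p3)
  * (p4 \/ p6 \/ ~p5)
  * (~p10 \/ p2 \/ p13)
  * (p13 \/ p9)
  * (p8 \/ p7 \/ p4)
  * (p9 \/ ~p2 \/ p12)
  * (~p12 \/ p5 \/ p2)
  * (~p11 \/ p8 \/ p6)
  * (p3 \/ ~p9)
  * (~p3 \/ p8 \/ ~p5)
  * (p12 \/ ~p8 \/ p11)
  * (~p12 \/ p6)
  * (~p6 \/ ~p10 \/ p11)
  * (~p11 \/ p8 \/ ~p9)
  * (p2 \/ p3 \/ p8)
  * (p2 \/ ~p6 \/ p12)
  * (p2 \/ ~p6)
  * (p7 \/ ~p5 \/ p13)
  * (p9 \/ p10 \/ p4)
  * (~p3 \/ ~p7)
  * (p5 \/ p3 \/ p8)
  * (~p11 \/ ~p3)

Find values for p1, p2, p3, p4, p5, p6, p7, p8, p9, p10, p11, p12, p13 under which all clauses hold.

Pure literal: p4 appears only positively; assign p4 = True.
Try p2 = False.
  then p6 is forced to False.
  then p12 is forced to False.
Try p3 = False.
  then p9 is forced to False.
  then p13 is forced to True.
  then p8 is forced to True.
  then p11 is forced to True.
p1, p5, p7, p10 are now unconstrained; take p1 = False, p5 = True, p7 = True, p10 = True.
Check each clause:
  1. (~p13 \/ ~p3) — ~p3 is true.
  2. (~p5 \/ p6 \/ p4) — p4 is true.
  3. (p13 \/ ~p10 \/ p2) — p13 is true.
  4. (p9 \/ p13) — p13 is true.
  5. (p4 \/ p7 \/ p8) — p8 is true.
  6. (~p2 \/ p12 \/ p9) — ~p2 is true.
  7. (~p12 \/ p5 \/ p2) — ~p12 is true.
  8. (p8 \/ ~p11 \/ p6) — p8 is true.
  9. (p3 \/ ~p9) — ~p9 is true.
  10. (~p3 \/ ~p5 \/ p8) — p8 is true.
  11. (p11 \/ ~p8 \/ p12) — p11 is true.
  12. (~p12 \/ p6) — ~p12 is true.
  13. (~p6 \/ p11 \/ ~p10) — ~p6 is true.
  14. (p8 \/ ~p11 \/ ~p9) — p8 is true.
  15. (p3 \/ p8 \/ p2) — p8 is true.
  16. (p2 \/ p12 \/ ~p6) — ~p6 is true.
  17. (~p6 \/ p2) — ~p6 is true.
  18. (p13 \/ ~p5 \/ p7) — p13 is true.
  19. (p9 \/ p10 \/ p4) — p10 is true.
  20. (~p3 \/ ~p7) — ~p3 is true.
  21. (p5 \/ p3 \/ p8) — p8 is true.
  22. (~p3 \/ ~p11) — ~p3 is true.

p1=False, p2=False, p3=False, p4=True, p5=True, p6=False, p7=True, p8=True, p9=False, p10=True, p11=True, p12=False, p13=True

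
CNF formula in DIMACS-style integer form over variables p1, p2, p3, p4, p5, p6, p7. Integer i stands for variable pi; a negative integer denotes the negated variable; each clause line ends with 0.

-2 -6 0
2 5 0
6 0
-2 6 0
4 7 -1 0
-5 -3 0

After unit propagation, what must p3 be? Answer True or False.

(p6) stands alone — p6 = True.
(NOT p6 OR NOT p2): since p6 = True, the clause reduces to (NOT p2). p2 = False.
In (p2 OR p5), p2 is now false; p5 must hold, so p5 = True.
(NOT p3 OR NOT p5): since p5 = True, the clause reduces to (NOT p3). p3 = False.

False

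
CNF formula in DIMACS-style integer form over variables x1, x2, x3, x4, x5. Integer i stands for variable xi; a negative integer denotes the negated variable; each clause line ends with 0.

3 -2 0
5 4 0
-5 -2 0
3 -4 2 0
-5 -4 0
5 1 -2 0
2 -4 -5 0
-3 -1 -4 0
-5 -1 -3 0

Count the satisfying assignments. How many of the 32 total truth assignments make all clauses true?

4

Satisfying assignments:
  x1=F x2=F x3=F x4=F x5=T
  x1=F x2=F x3=T x4=F x5=T
  x1=F x2=F x3=T x4=T x5=F
  x1=T x2=F x3=F x4=F x5=T
That's 4 in total.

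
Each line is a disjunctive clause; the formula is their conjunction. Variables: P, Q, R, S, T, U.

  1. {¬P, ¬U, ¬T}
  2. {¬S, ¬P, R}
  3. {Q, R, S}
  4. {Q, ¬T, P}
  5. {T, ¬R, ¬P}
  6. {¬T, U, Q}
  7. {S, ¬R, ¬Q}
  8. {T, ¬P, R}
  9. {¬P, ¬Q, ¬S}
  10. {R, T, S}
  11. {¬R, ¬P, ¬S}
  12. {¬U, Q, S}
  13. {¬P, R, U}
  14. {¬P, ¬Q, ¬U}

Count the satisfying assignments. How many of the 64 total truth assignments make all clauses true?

Split on P, then R.
  P=T, R=T: a clause becomes empty — 0.
  P=T, R=F: a clause becomes empty — 0.
  P=F, R=T: 7 of the 16 assignments to (Q,S,T,U) work.
  P=F, R=F: U free; 4 ways for (Q,S,T) × 2^1 = 8.
Total: 0 + 0 + 7 + 8 = 15.

15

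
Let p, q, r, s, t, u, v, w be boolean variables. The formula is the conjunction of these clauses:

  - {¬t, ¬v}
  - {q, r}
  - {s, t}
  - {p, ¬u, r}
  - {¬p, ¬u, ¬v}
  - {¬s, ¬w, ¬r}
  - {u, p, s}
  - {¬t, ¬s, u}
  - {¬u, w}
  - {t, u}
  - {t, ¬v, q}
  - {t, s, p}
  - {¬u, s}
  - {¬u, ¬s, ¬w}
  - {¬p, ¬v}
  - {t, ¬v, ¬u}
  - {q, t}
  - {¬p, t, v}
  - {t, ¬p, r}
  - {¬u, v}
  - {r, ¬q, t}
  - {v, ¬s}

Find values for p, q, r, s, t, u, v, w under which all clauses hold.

Set p = True and propagate.
  then v is forced to False.
  then t is forced to True.
  then u is forced to False.
  then s is forced to False.
For the remaining variables, q = False, r = True, w = False works.

p=T, q=F, r=T, s=F, t=T, u=F, v=F, w=F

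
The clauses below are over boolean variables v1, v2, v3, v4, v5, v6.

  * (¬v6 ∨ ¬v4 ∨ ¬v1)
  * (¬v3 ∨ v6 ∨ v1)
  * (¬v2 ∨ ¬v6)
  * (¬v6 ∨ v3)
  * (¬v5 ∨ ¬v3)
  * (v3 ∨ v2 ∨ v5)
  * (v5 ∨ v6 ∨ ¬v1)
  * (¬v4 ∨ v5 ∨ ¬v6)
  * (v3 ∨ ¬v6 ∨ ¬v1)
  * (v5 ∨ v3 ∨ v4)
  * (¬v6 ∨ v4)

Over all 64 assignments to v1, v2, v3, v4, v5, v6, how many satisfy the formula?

9

Split on v6, then v3.
  v6=T, v3=T: a clause becomes empty — 0.
  v6=T, v3=F: a clause becomes empty — 0.
  v6=F, v3=T: a clause becomes empty — 0.
  v6=F, v3=F: 9 of the 16 assignments to (v1,v2,v4,v5) work.
Total: 0 + 0 + 0 + 9 = 9.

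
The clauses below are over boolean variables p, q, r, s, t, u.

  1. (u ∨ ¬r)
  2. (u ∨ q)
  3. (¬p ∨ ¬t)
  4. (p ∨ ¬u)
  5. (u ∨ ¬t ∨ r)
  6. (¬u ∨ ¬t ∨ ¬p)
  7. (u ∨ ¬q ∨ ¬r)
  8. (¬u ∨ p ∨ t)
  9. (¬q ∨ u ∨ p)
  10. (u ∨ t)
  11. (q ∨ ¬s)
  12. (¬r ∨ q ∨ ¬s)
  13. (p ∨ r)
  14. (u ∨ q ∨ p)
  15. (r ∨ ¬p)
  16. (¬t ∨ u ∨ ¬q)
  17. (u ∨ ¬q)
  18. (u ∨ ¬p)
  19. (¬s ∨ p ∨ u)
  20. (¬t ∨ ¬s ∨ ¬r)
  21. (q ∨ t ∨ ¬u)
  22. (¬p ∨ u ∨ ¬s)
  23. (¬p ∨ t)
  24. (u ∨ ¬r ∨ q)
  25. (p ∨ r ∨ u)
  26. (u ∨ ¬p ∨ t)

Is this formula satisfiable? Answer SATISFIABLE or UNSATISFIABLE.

u = True:
  propagation gives p=True, t=False; an empty clause results — contradiction.
u = False:
  propagation gives r=False, q=True; an empty clause results — contradiction.
Every branch closes, so no satisfying assignment exists.

UNSATISFIABLE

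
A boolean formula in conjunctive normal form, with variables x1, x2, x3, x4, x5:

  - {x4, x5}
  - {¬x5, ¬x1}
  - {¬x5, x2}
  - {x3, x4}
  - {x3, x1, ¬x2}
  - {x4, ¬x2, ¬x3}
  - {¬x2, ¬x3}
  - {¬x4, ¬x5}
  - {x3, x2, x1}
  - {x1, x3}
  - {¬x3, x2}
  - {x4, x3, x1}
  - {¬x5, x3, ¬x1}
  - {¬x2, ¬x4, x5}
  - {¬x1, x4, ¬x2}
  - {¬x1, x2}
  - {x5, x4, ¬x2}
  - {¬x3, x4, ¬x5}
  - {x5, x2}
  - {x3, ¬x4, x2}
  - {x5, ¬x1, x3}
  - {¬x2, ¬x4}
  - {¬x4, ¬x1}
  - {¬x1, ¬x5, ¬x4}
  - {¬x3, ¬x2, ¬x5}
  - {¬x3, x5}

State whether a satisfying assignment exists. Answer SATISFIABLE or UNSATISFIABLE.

UNSATISFIABLE

x2 = True:
  propagation gives x3=False, x4=True; an empty clause results — contradiction.
x2 = False:
  propagation gives x5=False; an empty clause results — contradiction.
Every branch closes, so no satisfying assignment exists.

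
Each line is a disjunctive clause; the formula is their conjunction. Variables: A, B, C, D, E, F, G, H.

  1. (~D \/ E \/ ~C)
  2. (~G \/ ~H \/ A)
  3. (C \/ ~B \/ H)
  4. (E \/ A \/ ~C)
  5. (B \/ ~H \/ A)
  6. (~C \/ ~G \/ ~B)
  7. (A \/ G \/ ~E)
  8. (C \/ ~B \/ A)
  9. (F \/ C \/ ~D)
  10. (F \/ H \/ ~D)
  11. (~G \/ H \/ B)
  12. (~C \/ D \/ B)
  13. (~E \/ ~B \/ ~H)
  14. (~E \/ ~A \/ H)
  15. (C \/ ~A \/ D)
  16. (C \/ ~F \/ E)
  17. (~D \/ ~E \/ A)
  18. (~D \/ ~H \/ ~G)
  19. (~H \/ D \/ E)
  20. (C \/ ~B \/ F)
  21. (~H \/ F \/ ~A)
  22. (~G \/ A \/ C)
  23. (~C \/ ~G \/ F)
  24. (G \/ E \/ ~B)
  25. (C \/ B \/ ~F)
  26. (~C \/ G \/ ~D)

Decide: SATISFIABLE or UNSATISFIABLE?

SATISFIABLE

Set A = False and propagate.
The remaining clauses are satisfied by B = False, C = False, D = False, E = False, F = False, G = False, H = False.
So A = False, B = False, C = False, D = False, E = False, F = False, G = False, H = False is a satisfying assignment.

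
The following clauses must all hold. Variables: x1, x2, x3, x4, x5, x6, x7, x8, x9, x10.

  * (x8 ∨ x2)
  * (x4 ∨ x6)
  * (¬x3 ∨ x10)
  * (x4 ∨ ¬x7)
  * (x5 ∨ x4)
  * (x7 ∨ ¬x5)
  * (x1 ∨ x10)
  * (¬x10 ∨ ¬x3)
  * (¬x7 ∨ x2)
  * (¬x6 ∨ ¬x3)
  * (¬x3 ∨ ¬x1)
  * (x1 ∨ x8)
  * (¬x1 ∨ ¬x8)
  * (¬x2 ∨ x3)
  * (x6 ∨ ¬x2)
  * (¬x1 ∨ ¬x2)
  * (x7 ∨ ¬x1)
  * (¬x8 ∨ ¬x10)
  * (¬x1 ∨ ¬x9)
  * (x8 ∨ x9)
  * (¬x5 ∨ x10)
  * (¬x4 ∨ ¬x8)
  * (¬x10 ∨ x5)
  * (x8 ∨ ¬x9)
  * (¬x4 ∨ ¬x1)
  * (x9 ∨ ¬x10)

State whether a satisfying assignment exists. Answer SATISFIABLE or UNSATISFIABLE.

x1 = True:
  propagation gives x3=False, x8=False, x2=True; an empty clause results — contradiction.
x1 = False:
  propagation gives x10=True, x3=False, x8=True; an empty clause results — contradiction.
Every branch closes, so no satisfying assignment exists.

UNSATISFIABLE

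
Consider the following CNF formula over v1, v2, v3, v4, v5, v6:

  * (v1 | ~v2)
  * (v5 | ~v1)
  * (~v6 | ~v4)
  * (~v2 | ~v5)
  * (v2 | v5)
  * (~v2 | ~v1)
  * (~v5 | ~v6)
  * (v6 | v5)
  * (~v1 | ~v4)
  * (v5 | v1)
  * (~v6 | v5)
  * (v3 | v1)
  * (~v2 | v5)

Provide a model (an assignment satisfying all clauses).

v4 occurs only negated in the remaining clauses — set v4 = False.
Try v1 = True.
  then v5 is forced to True.
  then v2 is forced to False.
  then v6 is forced to False.
v3 is now unconstrained; take v3 = False.
Every clause has at least one true literal under this assignment.
Check each clause:
  1. (v1 | ~v2) — v1 is true.
  2. (v5 | ~v1) — v5 is true.
  3. (~v6 | ~v4) — ~v6 is true.
  4. (~v5 | ~v2) — ~v2 is true.
  5. (v2 | v5) — v5 is true.
  6. (~v2 | ~v1) — ~v2 is true.
  7. (~v6 | ~v5) — ~v6 is true.
  8. (v5 | v6) — v5 is true.
  9. (~v4 | ~v1) — ~v4 is true.
  10. (v5 | v1) — v1 is true.
  11. (v5 | ~v6) — ~v6 is true.
  12. (v1 | v3) — v1 is true.
  13. (v5 | ~v2) — v5 is true.

v1 = T  v2 = F  v3 = F  v4 = F  v5 = T  v6 = F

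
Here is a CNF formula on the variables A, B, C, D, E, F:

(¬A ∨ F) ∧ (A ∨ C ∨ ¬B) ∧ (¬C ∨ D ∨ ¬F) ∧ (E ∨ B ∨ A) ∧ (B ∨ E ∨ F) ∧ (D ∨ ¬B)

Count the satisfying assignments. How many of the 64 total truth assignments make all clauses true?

21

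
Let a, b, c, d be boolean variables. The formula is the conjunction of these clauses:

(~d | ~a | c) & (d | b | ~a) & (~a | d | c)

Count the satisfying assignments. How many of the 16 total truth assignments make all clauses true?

11

Split on a, then d.
  a=T, d=T: remaining (b,c) ∈ {(F,T); (T,T)} — 2.
  a=T, d=F: remaining (b,c) ∈ {(T,T)} — 1.
  a=F, d=T: remaining (b,c) ∈ {(F,F); (F,T); (T,F); (T,T)} — 4.
  a=F, d=F: remaining (b,c) ∈ {(F,F); (F,T); (T,F); (T,T)} — 4.
Total: 2 + 1 + 4 + 4 = 11.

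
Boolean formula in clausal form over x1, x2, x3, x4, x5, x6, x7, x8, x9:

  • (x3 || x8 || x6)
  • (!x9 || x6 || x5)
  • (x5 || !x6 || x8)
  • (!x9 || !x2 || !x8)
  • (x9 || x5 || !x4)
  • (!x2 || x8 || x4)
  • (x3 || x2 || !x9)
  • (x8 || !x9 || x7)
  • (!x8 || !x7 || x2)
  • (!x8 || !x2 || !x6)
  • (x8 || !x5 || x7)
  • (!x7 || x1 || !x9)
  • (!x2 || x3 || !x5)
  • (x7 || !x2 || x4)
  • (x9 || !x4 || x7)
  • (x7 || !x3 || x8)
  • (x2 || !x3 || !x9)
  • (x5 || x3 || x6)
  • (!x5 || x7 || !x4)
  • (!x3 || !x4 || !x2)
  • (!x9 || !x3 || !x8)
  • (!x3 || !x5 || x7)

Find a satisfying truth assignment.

x1=F  x2=F  x3=T  x4=F  x5=F  x6=F  x7=F  x8=T  x9=F

Try x1 = False.
Branch on x2: take x2 = False.
For the remaining variables, x3 = True, x4 = False, x5 = False, x6 = False, x7 = False, x8 = True, x9 = False works.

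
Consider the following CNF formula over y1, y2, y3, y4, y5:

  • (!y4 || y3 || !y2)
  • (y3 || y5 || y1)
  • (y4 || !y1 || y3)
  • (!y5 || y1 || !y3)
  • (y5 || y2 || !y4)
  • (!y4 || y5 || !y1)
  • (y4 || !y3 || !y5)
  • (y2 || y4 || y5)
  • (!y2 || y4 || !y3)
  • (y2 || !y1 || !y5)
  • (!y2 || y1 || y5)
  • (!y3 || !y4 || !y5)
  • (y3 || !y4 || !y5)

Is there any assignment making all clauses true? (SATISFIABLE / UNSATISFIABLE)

Branch on y1: take y1 = False.
Branch on y2: take y2 = False.
Set y3 = False and propagate.
  then y5 is forced to True.
  then y4 is forced to False.
So y1 = 0  y2 = 0  y3 = 0  y4 = 0  y5 = 1 is a satisfying assignment.

SATISFIABLE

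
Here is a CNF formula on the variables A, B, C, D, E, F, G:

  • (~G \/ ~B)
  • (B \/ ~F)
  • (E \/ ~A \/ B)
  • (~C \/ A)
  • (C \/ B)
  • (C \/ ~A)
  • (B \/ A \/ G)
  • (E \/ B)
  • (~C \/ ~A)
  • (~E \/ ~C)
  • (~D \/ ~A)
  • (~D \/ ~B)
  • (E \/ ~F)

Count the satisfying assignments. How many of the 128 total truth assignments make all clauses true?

3

Satisfying assignments:
  A=0 B=1 C=0 D=0 E=0 F=0 G=0
  A=0 B=1 C=0 D=0 E=1 F=0 G=0
  A=0 B=1 C=0 D=0 E=1 F=1 G=0
Count: 3.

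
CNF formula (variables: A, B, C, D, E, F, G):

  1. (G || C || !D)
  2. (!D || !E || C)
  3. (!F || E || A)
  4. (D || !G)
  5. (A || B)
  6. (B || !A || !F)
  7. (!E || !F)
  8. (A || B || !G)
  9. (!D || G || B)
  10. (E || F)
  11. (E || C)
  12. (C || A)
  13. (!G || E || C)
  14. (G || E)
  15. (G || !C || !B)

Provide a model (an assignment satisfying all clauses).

A = 1, B = 1, C = 1, D = 1, E = 0, F = 1, G = 1

Branch on A: take A = True.
Branch on B: take B = True.
Set C = True and propagate.
  then G is forced to True.
  then D is forced to True.
For the remaining variables, E = False, F = True works.
Check each clause:
  1. (!D || G || C) — C is true.
  2. (C || !E || !D) — C is true.
  3. (A || !F || E) — A is true.
  4. (!G || D) — D is true.
  5. (B || A) — A is true.
  6. (!F || !A || B) — B is true.
  7. (!F || !E) — !E is true.
  8. (A || !G || B) — B is true.
  9. (B || G || !D) — B is true.
  10. (E || F) — F is true.
  11. (E || C) — C is true.
  12. (A || C) — A is true.
  13. (E || C || !G) — C is true.
  14. (G || E) — G is true.
  15. (!B || !C || G) — G is true.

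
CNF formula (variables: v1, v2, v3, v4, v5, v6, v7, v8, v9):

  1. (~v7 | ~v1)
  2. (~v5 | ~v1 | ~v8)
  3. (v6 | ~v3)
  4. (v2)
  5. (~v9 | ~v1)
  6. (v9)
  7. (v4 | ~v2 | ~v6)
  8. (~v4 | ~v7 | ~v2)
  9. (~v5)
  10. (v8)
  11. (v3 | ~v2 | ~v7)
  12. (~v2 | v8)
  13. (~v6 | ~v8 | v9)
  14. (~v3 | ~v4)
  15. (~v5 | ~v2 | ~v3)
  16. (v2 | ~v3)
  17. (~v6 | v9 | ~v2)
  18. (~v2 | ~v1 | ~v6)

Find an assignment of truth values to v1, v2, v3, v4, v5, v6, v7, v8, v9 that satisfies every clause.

v1=False, v2=True, v3=False, v4=True, v5=False, v6=True, v7=False, v8=True, v9=True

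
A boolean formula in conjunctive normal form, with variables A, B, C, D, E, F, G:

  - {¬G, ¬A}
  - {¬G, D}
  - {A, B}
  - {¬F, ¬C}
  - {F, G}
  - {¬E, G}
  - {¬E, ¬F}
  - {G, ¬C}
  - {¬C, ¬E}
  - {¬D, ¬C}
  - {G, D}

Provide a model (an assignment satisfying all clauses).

B occurs only positively in the remaining clauses — set B = True.
C occurs only negated in the remaining clauses — set C = False.
Set A = True and propagate.
  then G is forced to False.
  then F is forced to True.
  then E is forced to False.
  then D is forced to True.
Every clause has at least one true literal under this assignment.
Check each clause:
  1. {¬A, ¬G} — ¬G is true.
  2. {¬G, D} — ¬G is true.
  3. {A, B} — A is true.
  4. {¬C, ¬F} — ¬C is true.
  5. {F, G} — F is true.
  6. {G, ¬E} — ¬E is true.
  7. {¬E, ¬F} — ¬E is true.
  8. {G, ¬C} — ¬C is true.
  9. {¬E, ¬C} — ¬E is true.
  10. {¬D, ¬C} — ¬C is true.
  11. {G, D} — D is true.

A=T  B=T  C=F  D=T  E=F  F=T  G=F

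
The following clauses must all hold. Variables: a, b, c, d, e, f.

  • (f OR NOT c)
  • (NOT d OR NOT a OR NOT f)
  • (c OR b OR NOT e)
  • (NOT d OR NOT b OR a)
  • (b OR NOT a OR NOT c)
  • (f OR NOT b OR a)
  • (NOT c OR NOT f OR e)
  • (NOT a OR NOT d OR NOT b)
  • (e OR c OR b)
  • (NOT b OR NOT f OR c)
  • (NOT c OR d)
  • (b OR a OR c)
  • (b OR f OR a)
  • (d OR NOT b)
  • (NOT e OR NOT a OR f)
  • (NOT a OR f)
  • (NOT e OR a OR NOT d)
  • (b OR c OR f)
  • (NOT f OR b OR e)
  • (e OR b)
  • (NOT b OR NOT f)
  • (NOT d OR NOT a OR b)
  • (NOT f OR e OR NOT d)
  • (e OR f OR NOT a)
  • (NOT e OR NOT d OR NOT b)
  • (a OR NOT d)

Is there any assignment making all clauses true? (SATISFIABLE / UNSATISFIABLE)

UNSATISFIABLE

b = True:
  propagation gives d=True, a=True; an empty clause results — contradiction.
b = False:
  propagation gives e=True, c=True, f=True, a=False; an empty clause results — contradiction.
Every branch closes, so no satisfying assignment exists.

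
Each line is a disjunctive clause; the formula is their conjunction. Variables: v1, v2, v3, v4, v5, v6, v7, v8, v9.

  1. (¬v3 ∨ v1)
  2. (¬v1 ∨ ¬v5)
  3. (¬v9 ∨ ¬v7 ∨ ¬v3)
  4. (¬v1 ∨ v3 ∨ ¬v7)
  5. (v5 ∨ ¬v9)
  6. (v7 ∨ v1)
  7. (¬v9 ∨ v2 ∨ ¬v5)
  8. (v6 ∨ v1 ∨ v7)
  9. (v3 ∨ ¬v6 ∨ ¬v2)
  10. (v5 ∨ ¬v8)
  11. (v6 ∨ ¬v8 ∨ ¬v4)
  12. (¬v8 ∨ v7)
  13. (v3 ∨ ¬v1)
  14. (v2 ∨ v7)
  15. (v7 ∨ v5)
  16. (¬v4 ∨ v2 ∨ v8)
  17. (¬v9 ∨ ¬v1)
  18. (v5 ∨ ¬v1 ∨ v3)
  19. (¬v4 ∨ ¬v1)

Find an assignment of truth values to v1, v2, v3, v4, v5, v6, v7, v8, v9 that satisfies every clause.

Pure literal: v4 appears only negated; assign v4 = False.
Try v1 = False.
  then v3 is forced to False.
  then v7 is forced to True.
For the remaining variables, v2 = True, v5 = True, v6 = False, v8 = False, v9 = True works.
Every clause has at least one true literal under this assignment.

v1=F, v2=T, v3=F, v4=F, v5=T, v6=F, v7=T, v8=F, v9=T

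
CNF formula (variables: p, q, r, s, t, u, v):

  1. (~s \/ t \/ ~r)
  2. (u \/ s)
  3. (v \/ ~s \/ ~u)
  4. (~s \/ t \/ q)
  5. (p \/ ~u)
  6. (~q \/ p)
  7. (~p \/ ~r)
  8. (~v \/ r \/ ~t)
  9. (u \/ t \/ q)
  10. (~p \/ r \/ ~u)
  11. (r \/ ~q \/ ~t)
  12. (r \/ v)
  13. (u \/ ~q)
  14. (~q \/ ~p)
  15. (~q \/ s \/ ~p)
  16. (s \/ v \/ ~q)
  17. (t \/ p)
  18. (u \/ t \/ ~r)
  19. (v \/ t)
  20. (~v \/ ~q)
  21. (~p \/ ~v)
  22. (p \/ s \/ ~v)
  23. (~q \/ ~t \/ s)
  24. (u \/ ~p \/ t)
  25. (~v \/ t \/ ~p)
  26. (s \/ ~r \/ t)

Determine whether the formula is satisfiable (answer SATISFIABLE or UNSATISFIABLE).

Try p = False.
  then u is forced to False.
  then s is forced to True.
  then q is forced to False.
  then t is forced to True.
Branch on r: take r = True.
v is now unconstrained; take v = False.
So p=False  q=False  r=True  s=True  t=True  u=False  v=False is a satisfying assignment.

SATISFIABLE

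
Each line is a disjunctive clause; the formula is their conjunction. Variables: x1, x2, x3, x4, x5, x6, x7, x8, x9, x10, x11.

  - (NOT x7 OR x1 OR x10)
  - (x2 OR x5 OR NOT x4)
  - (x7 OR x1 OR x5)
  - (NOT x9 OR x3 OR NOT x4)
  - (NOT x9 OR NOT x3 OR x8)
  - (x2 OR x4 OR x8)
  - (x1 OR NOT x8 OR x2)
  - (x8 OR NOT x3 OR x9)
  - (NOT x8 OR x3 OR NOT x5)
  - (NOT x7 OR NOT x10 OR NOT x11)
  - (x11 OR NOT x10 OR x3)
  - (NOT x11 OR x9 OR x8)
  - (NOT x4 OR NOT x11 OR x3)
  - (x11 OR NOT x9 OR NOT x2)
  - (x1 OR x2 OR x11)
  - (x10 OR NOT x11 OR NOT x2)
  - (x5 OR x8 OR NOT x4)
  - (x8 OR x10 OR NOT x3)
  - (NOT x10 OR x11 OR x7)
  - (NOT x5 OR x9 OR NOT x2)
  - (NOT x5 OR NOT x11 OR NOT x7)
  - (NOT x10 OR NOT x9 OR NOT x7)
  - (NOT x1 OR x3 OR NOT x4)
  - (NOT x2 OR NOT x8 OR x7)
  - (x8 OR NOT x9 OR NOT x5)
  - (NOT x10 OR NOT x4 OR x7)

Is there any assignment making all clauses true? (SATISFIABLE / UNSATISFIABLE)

SATISFIABLE

Set x1 = True and propagate.
Branch on x2: take x2 = True.
Set x3 = False and propagate.
  then x4 is forced to False.
For the remaining variables, x5 = False, x6 = True, x7 = True, x8 = False, x9 = False, x10 = False, x11 = False works.
So x1 = True, x2 = True, x3 = False, x4 = False, x5 = False, x6 = True, x7 = True, x8 = False, x9 = False, x10 = False, x11 = False is a satisfying assignment.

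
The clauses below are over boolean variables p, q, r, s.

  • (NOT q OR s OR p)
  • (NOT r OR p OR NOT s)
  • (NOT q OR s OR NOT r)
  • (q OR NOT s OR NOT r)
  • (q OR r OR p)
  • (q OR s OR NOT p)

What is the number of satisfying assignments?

The models are:
  p=F q=F r=T s=F
  p=F q=T r=F s=T
  p=T q=F r=F s=T
  p=T q=T r=F s=F
  p=T q=T r=F s=T
  p=T q=T r=T s=T
That's 6 in total.

6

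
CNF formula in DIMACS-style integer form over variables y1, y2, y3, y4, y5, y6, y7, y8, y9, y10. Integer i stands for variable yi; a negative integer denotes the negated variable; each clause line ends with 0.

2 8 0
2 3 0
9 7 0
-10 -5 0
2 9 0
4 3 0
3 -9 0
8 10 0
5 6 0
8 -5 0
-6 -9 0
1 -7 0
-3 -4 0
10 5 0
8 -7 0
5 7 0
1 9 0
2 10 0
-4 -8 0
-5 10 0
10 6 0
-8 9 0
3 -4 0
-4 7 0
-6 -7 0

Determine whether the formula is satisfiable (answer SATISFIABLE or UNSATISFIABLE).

y5 = True:
  propagation gives y10=False; an empty clause results — contradiction.
y5 = False:
  propagation gives y6=True, y9=False, y7=True; an empty clause results — contradiction.
Every branch closes, so no satisfying assignment exists.

UNSATISFIABLE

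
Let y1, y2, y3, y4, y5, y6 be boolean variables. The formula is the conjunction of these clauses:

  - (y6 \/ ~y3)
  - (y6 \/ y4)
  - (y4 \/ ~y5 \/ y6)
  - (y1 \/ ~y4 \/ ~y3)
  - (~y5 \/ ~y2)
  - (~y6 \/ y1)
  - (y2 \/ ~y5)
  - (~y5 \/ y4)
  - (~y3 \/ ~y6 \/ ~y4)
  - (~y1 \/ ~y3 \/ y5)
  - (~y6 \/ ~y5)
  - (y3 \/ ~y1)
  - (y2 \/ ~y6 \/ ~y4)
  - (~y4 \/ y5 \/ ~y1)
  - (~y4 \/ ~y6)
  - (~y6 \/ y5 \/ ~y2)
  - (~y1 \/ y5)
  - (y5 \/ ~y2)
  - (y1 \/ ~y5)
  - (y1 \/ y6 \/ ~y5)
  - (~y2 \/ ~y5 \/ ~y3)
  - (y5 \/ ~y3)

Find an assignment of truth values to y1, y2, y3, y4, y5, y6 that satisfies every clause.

y1=False  y2=False  y3=False  y4=True  y5=False  y6=False

Check each clause:
  1. (y6 \/ ~y3) — ~y3 is true.
  2. (y6 \/ y4) — y4 is true.
  3. (~y5 \/ y4 \/ y6) — ~y5 is true.
  4. (~y3 \/ y1 \/ ~y4) — ~y3 is true.
  5. (~y2 \/ ~y5) — ~y5 is true.
  6. (y1 \/ ~y6) — ~y6 is true.
  7. (~y5 \/ y2) — ~y5 is true.
  8. (y4 \/ ~y5) — ~y5 is true.
  9. (~y4 \/ ~y6 \/ ~y3) — ~y6 is true.
  10. (~y1 \/ y5 \/ ~y3) — ~y3 is true.
  11. (~y5 \/ ~y6) — ~y6 is true.
  12. (~y1 \/ y3) — ~y1 is true.
  13. (~y6 \/ ~y4 \/ y2) — ~y6 is true.
  14. (~y4 \/ ~y1 \/ y5) — ~y1 is true.
  15. (~y6 \/ ~y4) — ~y6 is true.
  16. (~y6 \/ y5 \/ ~y2) — ~y6 is true.
  17. (~y1 \/ y5) — ~y1 is true.
  18. (y5 \/ ~y2) — ~y2 is true.
  19. (y1 \/ ~y5) — ~y5 is true.
  20. (~y5 \/ y1 \/ y6) — ~y5 is true.
  21. (~y5 \/ ~y2 \/ ~y3) — ~y5 is true.
  22. (y5 \/ ~y3) — ~y3 is true.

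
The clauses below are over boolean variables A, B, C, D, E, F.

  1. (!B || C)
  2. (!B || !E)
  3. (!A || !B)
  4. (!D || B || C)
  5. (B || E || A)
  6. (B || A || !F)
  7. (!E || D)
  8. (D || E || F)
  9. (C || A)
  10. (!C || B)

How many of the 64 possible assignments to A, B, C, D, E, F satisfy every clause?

4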